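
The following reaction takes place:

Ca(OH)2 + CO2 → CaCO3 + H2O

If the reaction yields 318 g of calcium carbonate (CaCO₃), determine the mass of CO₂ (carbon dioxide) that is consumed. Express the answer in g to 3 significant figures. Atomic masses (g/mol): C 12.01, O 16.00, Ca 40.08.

M(CaCO3) = 40.08 + 12.01 + 3(16.00) = 100.09 g/mol.
M(CO2) = 12.01 + 2(16.00) = 44.01 g/mol.
n(CaCO3) = 318.0 g / 100.09 g/mol = 3.177 mol.
From the equation the CaCO3:CO2 mole ratio is 1:1, so n(CO2) = 3.177 × 1/1 = 3.177 mol.
Mass of CO2 = 3.177 mol × 44.01 g/mol = 139.8 g.

140 g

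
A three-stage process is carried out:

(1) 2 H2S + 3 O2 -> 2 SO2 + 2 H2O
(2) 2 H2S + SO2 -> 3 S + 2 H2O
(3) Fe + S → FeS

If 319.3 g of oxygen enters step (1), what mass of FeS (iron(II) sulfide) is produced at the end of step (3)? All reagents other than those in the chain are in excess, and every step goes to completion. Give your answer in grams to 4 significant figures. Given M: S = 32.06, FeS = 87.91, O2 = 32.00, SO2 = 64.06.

1754 g

n(O2) = 319.3 / 32.00 = 9.9781 mol.
Reaction (1): O2→SO2 ratio 3:2 ⇒ n(SO2) = 6.6521 mol.
Reaction (2): SO2→S ratio 1:3 ⇒ n(S) = 19.956 mol.
Reaction (3): S→FeS ratio 1:1 ⇒ n(FeS) = 19.956 mol.
Mass of FeS = 19.956 × 87.91 = 1754.4 g.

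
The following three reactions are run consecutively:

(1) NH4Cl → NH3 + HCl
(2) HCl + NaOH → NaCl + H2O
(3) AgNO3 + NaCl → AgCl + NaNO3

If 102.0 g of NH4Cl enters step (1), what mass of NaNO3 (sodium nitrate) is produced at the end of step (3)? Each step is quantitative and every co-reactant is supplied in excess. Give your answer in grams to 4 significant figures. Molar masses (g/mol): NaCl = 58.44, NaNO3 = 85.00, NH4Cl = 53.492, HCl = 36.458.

162.1 g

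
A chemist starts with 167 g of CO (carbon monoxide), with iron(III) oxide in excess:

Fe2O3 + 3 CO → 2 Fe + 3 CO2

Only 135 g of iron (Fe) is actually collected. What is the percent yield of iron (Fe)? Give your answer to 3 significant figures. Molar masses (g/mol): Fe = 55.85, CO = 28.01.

n(CO) = 167.0 g / 28.01 g/mol = 5.962 mol.
From the equation the CO:Fe mole ratio is 3:2, so n(Fe) = 5.962 × 2/3 = 3.975 mol.
Mass of Fe = 3.975 mol × 55.85 g/mol = 222.0 g.
This is the theoretical yield. Percent yield = 135 g / 222.0 g × 100% = 60.81%.

60.8 %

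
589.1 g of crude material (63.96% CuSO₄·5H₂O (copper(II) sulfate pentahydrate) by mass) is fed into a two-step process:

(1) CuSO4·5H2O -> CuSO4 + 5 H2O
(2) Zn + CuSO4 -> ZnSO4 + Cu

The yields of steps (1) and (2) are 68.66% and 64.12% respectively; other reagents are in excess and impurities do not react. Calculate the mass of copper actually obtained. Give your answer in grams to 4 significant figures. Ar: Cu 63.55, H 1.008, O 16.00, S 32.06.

Pure CuSO4·5H2O = 589.1 × 0.6396 = 376.79 g.
M(CuSO4·5H2O) = 63.55 + 32.06 + 9(16.00) + 10(1.008) = 249.69 g/mol.
M(Cu) = 63.55 g/mol.
n(CuSO4·5H2O) = 376.79 / 249.69 = 1.5090 mol.
Step 1 (CuSO4·5H2O:CuSO4 = 1:1): theoretical n(CuSO4) = 1.5090 mol; at 68.66% yield, n(CuSO4) = 1.0361 mol.
Step 2 (CuSO4:Cu = 1:1): theoretical n(Cu) = 1.0361 mol, so theoretical mass = 1.0361 × 63.55 = 65.844 g.
At 64.12% yield, actual mass of Cu = 65.844 × 0.6412 = 42.219 g.

42.22 g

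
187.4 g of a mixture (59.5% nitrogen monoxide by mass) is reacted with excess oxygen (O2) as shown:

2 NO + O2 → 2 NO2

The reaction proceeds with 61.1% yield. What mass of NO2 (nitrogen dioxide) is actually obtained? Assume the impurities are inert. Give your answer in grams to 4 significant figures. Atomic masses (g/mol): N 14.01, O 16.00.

104.5 g

Pure NO available = 187.4 g × 0.595 = 111.50 g.
M(NO) = 14.01 + 16.00 = 30.01 g/mol.
M(NO2) = 14.01 + 2(16.00) = 46.01 g/mol.
n(NO) = 111.50 g / 30.01 g/mol = 3.7155 mol.
From the equation the NO:NO2 mole ratio is 2:2, so n(NO2) = 3.7155 × 2/2 = 3.7155 mol.
Mass of NO2 = 3.7155 mol × 46.01 g/mol = 170.95 g.
Actual mass collected = 170.95 g × 0.611 = 104.45 g.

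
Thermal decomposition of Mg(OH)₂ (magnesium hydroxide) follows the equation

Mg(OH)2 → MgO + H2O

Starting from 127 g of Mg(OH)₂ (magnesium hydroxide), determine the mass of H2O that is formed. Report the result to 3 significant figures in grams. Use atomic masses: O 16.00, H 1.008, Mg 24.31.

39.2 g

M(Mg(OH)2) = 24.31 + 2(16.00) + 2(1.008) = 58.326 g/mol.
M(H2O) = 2(1.008) + 16.00 = 18.016 g/mol.
n(Mg(OH)2) = 127.0 g / 58.326 g/mol = 2.177 mol.
From the equation the Mg(OH)2:H2O mole ratio is 1:1, so n(H2O) = 2.177 × 1/1 = 2.177 mol.
Mass of H2O = 2.177 mol × 18.016 g/mol = 39.23 g.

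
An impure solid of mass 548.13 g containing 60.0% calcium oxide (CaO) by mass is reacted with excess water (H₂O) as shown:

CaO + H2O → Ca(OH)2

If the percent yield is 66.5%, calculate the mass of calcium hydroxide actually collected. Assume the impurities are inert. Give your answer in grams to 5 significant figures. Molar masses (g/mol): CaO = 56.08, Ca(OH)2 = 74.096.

288.96 g

Pure CaO available = 548.13 g × 0.600 = 328.878 g.
n(CaO) = 328.878 g / 56.08 g/mol = 5.86444 mol.
From the equation the CaO:Ca(OH)2 mole ratio is 1:1, so n(Ca(OH)2) = 5.86444 × 1/1 = 5.86444 mol.
Mass of Ca(OH)2 = 5.86444 mol × 74.096 g/mol = 434.532 g.
Actual mass collected = 434.532 g × 0.665 = 288.964 g.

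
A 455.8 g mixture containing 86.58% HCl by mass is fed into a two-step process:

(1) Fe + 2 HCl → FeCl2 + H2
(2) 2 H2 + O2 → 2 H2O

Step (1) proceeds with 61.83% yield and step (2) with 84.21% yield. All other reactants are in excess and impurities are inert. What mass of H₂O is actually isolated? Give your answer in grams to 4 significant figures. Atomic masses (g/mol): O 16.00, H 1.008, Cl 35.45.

50.77 g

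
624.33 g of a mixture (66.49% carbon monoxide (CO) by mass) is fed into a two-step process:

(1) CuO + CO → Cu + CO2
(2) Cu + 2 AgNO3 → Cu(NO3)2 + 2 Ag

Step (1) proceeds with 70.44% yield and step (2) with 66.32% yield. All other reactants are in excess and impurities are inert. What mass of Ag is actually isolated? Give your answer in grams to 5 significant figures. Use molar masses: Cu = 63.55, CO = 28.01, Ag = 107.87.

1493.7 g

Pure CO = 624.33 × 0.6649 = 415.117 g.
n(CO) = 415.117 / 28.01 = 14.8203 mol.
Step 1 (CO:Cu = 1:1): theoretical n(Cu) = 14.8203 mol; at 70.44% yield, n(Cu) = 10.4394 mol.
Step 2 (Cu:Ag = 1:2): theoretical n(Ag) = 20.8789 mol, so theoretical mass = 20.8789 × 107.87 = 2252.20 g.
At 66.32% yield, actual mass of Ag = 2252.20 × 0.6632 = 1493.66 g.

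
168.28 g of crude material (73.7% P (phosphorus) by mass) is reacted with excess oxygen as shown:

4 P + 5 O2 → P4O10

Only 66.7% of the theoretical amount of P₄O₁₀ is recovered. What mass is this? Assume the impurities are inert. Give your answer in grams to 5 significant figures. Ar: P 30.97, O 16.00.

Pure P available = 168.28 g × 0.737 = 124.022 g.
M(P) = 30.97 g/mol.
M(P4O10) = 4(30.97) + 10(16.00) = 283.88 g/mol.
n(P) = 124.022 g / 30.97 g/mol = 4.00460 mol.
From the equation the P:P4O10 mole ratio is 4:1, so n(P4O10) = 4.00460 × 1/4 = 1.00115 mol.
Mass of P4O10 = 1.00115 mol × 283.88 g/mol = 284.206 g.
Actual mass collected = 284.206 g × 0.667 = 189.566 g.

189.57 g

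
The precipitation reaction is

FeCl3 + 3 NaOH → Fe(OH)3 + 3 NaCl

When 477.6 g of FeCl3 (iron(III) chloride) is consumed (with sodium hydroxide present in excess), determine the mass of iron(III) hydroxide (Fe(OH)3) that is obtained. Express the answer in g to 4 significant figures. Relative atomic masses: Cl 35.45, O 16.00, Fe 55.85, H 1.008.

314.7 g

M(FeCl3) = 55.85 + 3(35.45) = 162.20 g/mol.
M(Fe(OH)3) = 55.85 + 3(16.00) + 3(1.008) = 106.874 g/mol.
n(FeCl3) = 477.60 g / 162.20 g/mol = 2.9445 mol.
From the equation the FeCl3:Fe(OH)3 mole ratio is 1:1, so n(Fe(OH)3) = 2.9445 × 1/1 = 2.9445 mol.
Mass of Fe(OH)3 = 2.9445 mol × 106.874 g/mol = 314.69 g.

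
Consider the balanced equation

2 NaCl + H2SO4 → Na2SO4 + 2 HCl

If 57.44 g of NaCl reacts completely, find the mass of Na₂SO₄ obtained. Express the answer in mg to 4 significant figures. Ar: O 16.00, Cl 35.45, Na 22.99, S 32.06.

M(NaCl) = 22.99 + 35.45 = 58.44 g/mol.
M(Na2SO4) = 2(22.99) + 32.06 + 4(16.00) = 142.04 g/mol.
n(NaCl) = 57.440 g / 58.44 g/mol = 0.98289 mol.
From the equation the NaCl:Na2SO4 mole ratio is 2:1, so n(Na2SO4) = 0.98289 × 1/2 = 0.49144 mol.
Mass of Na2SO4 = 0.49144 mol × 142.04 g/mol = 69.805 g.
Converting to mg: 69.805 g = 69800 mg.

69800 mg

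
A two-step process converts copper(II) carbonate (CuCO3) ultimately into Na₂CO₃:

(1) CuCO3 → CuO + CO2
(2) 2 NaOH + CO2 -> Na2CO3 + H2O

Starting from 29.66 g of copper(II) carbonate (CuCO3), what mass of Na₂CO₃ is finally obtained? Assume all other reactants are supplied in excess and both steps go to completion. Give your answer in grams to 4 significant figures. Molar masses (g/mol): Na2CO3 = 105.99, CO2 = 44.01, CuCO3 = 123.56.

n(CuCO3) = 29.660 / 123.56 = 0.24005 mol.
Step 1 gives a 1:1 ratio of CuCO3 to CO2, so n(CO2) = 0.24005 mol.
In step 2 the CO2:Na2CO3 ratio is 1:1, so n(Na2CO3) = 0.24005 mol.
Mass of Na2CO3 = 0.24005 × 105.99 = 25.442 g.

25.44 g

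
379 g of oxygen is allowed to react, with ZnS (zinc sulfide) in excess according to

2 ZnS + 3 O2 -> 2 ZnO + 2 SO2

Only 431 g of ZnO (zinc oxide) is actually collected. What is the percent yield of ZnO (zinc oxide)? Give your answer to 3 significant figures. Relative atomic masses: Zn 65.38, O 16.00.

67.1 %

M(O2) = 2(16.00) = 32.00 g/mol.
M(ZnO) = 65.38 + 16.00 = 81.38 g/mol.
n(O2) = 379.0 g / 32.00 g/mol = 11.84 mol.
From the equation the O2:ZnO mole ratio is 3:2, so n(ZnO) = 11.84 × 2/3 = 7.896 mol.
Mass of ZnO = 7.896 mol × 81.38 g/mol = 642.6 g.
This is the theoretical yield. Percent yield = 431 g / 642.6 g × 100% = 67.08%.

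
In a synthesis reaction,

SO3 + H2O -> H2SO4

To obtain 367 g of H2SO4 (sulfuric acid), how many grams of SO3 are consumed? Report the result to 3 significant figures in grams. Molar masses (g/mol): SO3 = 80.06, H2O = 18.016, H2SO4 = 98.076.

300 g

n(H2SO4) = 367.0 g / 98.076 g/mol = 3.742 mol.
From the equation the H2SO4:SO3 mole ratio is 1:1, so n(SO3) = 3.742 × 1/1 = 3.742 mol.
Mass of SO3 = 3.742 mol × 80.06 g/mol = 299.6 g.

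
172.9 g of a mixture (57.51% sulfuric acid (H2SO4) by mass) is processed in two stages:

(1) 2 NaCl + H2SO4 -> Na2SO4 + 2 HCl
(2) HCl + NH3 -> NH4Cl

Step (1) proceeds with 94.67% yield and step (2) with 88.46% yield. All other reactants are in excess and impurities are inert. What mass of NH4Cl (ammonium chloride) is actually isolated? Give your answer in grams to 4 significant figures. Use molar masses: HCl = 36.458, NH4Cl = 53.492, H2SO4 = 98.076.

90.84 g

Pure H2SO4 = 172.9 × 0.5751 = 99.435 g.
n(H2SO4) = 99.435 / 98.076 = 1.0139 mol.
Step 1 (H2SO4:HCl = 1:2): theoretical n(HCl) = 2.0277 mol; at 94.67% yield, n(HCl) = 1.9196 mol.
Step 2 (HCl:NH4Cl = 1:1): theoretical n(NH4Cl) = 1.9196 mol, so theoretical mass = 1.9196 × 53.492 = 102.68 g.
At 88.46% yield, actual mass of NH4Cl = 102.68 × 0.8846 = 90.835 g.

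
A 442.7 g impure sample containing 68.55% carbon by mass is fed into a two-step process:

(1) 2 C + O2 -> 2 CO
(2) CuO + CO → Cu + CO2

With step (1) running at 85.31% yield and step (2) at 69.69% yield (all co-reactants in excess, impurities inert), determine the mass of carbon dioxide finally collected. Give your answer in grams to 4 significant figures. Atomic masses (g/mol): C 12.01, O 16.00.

661.1 g

Pure C = 442.7 × 0.6855 = 303.47 g.
M(C) = 12.01 g/mol.
M(CO2) = 12.01 + 2(16.00) = 44.01 g/mol.
n(C) = 303.47 / 12.01 = 25.268 mol.
Step 1 (C:CO = 2:2): theoretical n(CO) = 25.268 mol; at 85.31% yield, n(CO) = 21.556 mol.
Step 2 (CO:CO2 = 1:1): theoretical n(CO2) = 21.556 mol, so theoretical mass = 21.556 × 44.01 = 948.69 g.
At 69.69% yield, actual mass of CO2 = 948.69 × 0.6969 = 661.14 g.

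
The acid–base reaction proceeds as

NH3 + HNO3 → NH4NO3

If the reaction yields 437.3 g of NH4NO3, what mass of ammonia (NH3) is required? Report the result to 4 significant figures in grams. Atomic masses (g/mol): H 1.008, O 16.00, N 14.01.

93.05 g

M(NH4NO3) = 2(14.01) + 4(1.008) + 3(16.00) = 80.052 g/mol.
M(NH3) = 14.01 + 3(1.008) = 17.034 g/mol.
n(NH4NO3) = 437.30 g / 80.052 g/mol = 5.4627 mol.
From the equation the NH4NO3:NH3 mole ratio is 1:1, so n(NH3) = 5.4627 × 1/1 = 5.4627 mol.
Mass of NH3 = 5.4627 mol × 17.034 g/mol = 93.052 g.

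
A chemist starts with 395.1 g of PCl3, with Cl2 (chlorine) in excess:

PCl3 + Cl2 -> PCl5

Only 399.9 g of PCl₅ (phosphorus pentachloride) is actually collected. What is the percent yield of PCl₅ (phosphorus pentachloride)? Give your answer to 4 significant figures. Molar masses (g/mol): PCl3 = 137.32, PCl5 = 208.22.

n(PCl3) = 395.10 g / 137.32 g/mol = 2.8772 mol.
From the equation the PCl3:PCl5 mole ratio is 1:1, so n(PCl5) = 2.8772 × 1/1 = 2.8772 mol.
Mass of PCl5 = 2.8772 mol × 208.22 g/mol = 599.09 g.
This is the theoretical yield. Percent yield = 399.9 g / 599.09 g × 100% = 66.751%.

66.75 %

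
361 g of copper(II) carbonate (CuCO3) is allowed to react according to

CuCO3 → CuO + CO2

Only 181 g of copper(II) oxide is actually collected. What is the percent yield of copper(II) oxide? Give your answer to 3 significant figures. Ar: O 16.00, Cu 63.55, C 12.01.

M(CuCO3) = 63.55 + 12.01 + 3(16.00) = 123.56 g/mol.
M(CuO) = 63.55 + 16.00 = 79.55 g/mol.
n(CuCO3) = 361.0 g / 123.56 g/mol = 2.922 mol.
From the equation the CuCO3:CuO mole ratio is 1:1, so n(CuO) = 2.922 × 1/1 = 2.922 mol.
Mass of CuO = 2.922 mol × 79.55 g/mol = 232.4 g.
This is the theoretical yield. Percent yield = 181 g / 232.4 g × 100% = 77.88%.

77.9 %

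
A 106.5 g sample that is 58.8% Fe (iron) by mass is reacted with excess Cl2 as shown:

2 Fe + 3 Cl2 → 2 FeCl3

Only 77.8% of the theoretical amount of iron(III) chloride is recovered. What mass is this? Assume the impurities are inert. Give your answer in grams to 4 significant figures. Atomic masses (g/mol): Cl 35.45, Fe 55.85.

141.5 g

Pure Fe available = 106.5 g × 0.588 = 62.622 g.
M(Fe) = 55.85 g/mol.
M(FeCl3) = 55.85 + 3(35.45) = 162.20 g/mol.
n(Fe) = 62.622 g / 55.85 g/mol = 1.1213 mol.
From the equation the Fe:FeCl3 mole ratio is 2:2, so n(FeCl3) = 1.1213 × 2/2 = 1.1213 mol.
Mass of FeCl3 = 1.1213 mol × 162.20 g/mol = 181.87 g.
Actual mass collected = 181.87 g × 0.778 = 141.49 g.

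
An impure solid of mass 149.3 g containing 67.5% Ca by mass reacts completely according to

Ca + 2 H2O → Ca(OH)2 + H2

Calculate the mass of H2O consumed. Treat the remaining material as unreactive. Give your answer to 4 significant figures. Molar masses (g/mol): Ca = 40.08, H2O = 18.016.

Mass of pure Ca = 149.3 g × 0.675 = 100.78 g.
n(Ca) = 100.78 g / 40.08 g/mol = 2.5144 mol.
From the equation the Ca:H2O mole ratio is 1:2, so n(H2O) = 2.5144 × 2/1 = 5.0288 mol.
Mass of H2O = 5.0288 mol × 18.016 g/mol = 90.599 g.

90.60 g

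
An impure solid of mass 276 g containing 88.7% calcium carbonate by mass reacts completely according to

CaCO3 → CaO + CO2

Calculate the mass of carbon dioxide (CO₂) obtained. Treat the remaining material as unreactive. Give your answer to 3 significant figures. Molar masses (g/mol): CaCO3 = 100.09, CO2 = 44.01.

108 g

Mass of pure CaCO3 = 276 g × 0.887 = 244.8 g.
n(CaCO3) = 244.8 g / 100.09 g/mol = 2.446 mol.
From the equation the CaCO3:CO2 mole ratio is 1:1, so n(CO2) = 2.446 × 1/1 = 2.446 mol.
Mass of CO2 = 2.446 mol × 44.01 g/mol = 107.6 g.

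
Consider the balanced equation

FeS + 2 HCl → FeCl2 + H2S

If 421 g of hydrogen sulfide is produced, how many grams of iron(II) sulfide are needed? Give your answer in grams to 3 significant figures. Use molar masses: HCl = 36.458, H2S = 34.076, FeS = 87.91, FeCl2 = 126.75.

n(H2S) = 421.0 g / 34.076 g/mol = 12.35 mol.
From the equation the H2S:FeS mole ratio is 1:1, so n(FeS) = 12.35 × 1/1 = 12.35 mol.
Mass of FeS = 12.35 mol × 87.91 g/mol = 1086 g.

1090 g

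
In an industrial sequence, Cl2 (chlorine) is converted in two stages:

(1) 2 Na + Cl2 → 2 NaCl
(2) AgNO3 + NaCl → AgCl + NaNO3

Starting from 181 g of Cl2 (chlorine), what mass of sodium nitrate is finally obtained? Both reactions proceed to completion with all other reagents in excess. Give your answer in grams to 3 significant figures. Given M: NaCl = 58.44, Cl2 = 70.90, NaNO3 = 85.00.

434 g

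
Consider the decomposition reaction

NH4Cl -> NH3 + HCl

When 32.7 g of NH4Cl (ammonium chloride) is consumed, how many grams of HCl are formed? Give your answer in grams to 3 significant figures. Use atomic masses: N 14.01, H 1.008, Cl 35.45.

22.3 g

M(NH4Cl) = 14.01 + 4(1.008) + 35.45 = 53.492 g/mol.
M(HCl) = 1.008 + 35.45 = 36.458 g/mol.
n(NH4Cl) = 32.70 g / 53.492 g/mol = 0.6113 mol.
From the equation the NH4Cl:HCl mole ratio is 1:1, so n(HCl) = 0.6113 × 1/1 = 0.6113 mol.
Mass of HCl = 0.6113 mol × 36.458 g/mol = 22.29 g.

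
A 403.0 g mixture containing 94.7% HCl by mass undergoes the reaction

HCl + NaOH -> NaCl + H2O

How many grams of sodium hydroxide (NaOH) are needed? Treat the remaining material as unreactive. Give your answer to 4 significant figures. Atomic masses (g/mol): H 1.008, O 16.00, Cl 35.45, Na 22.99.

418.7 g

Mass of pure HCl = 403.0 g × 0.947 = 381.64 g.
M(HCl) = 1.008 + 35.45 = 36.458 g/mol.
M(NaOH) = 22.99 + 16.00 + 1.008 = 39.998 g/mol.
n(HCl) = 381.64 g / 36.458 g/mol = 10.468 mol.
From the equation the HCl:NaOH mole ratio is 1:1, so n(NaOH) = 10.468 × 1/1 = 10.468 mol.
Mass of NaOH = 10.468 mol × 39.998 g/mol = 418.70 g.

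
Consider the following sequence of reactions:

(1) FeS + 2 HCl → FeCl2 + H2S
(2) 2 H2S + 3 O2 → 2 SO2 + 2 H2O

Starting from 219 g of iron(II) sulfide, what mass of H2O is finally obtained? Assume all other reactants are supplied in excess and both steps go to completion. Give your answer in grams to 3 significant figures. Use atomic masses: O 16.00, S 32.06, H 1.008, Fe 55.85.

44.9 g

M(FeS) = 55.85 + 32.06 = 87.91 g/mol.
M(H2O) = 2(1.008) + 16.00 = 18.016 g/mol.
n(FeS) = 219.0 / 87.91 = 2.491 mol.
Step 1 gives a 1:1 ratio of FeS to H2S, so n(H2S) = 2.491 mol.
In step 2 the H2S:H2O ratio is 2:2, so n(H2O) = 2.491 mol.
Mass of H2O = 2.491 × 18.016 = 44.88 g.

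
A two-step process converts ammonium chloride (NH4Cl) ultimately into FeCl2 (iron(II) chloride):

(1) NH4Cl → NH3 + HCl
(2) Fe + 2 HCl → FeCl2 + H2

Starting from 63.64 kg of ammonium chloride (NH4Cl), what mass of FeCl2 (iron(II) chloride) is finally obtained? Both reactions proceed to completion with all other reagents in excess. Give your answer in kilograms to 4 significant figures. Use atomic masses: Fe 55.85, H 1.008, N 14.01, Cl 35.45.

75.40 kg

M(NH4Cl) = 14.01 + 4(1.008) + 35.45 = 53.492 g/mol.
M(FeCl2) = 55.85 + 2(35.45) = 126.75 g/mol.
63.64 kg = 63640 g.
n(NH4Cl) = 63640 / 53.492 = 1189.7 mol.
Step 1 gives a 1:1 ratio of NH4Cl to HCl, so n(HCl) = 1189.7 mol.
In step 2 the HCl:FeCl2 ratio is 2:1, so n(FeCl2) = 594.86 mol.
Mass of FeCl2 = 594.86 × 126.75 = 75398 g = 75.40 kg.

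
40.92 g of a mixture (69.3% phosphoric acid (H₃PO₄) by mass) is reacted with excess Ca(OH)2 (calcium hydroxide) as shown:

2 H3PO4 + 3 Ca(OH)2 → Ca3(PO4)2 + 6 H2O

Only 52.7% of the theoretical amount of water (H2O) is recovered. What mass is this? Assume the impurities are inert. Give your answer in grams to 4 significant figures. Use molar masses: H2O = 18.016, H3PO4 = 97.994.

Pure H3PO4 available = 40.92 g × 0.693 = 28.358 g.
n(H3PO4) = 28.358 g / 97.994 g/mol = 0.28938 mol.
From the equation the H3PO4:H2O mole ratio is 2:6, so n(H2O) = 0.28938 × 6/2 = 0.86814 mol.
Mass of H2O = 0.86814 mol × 18.016 g/mol = 15.640 g.
Actual mass collected = 15.640 g × 0.527 = 8.2425 g.

8.243 g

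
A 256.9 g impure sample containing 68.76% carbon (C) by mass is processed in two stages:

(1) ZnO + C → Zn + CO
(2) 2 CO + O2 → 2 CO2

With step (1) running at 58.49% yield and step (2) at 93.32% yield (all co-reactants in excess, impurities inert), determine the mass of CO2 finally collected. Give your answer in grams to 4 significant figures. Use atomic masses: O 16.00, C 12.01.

Pure C = 256.9 × 0.6876 = 176.64 g.
M(C) = 12.01 g/mol.
M(CO2) = 12.01 + 2(16.00) = 44.01 g/mol.
n(C) = 176.64 / 12.01 = 14.708 mol.
Step 1 (C:CO = 1:1): theoretical n(CO) = 14.708 mol; at 58.49% yield, n(CO) = 8.6028 mol.
Step 2 (CO:CO2 = 2:2): theoretical n(CO2) = 8.6028 mol, so theoretical mass = 8.6028 × 44.01 = 378.61 g.
At 93.32% yield, actual mass of CO2 = 378.61 × 0.9332 = 353.32 g.

353.3 g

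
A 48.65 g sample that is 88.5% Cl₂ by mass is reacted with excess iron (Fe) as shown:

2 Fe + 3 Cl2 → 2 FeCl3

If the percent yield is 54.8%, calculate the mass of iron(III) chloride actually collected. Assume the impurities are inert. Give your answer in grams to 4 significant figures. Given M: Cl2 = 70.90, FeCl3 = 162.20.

35.98 g

Pure Cl2 available = 48.65 g × 0.885 = 43.055 g.
n(Cl2) = 43.055 g / 70.90 g/mol = 0.60727 mol.
From the equation the Cl2:FeCl3 mole ratio is 3:2, so n(FeCl3) = 0.60727 × 2/3 = 0.40484 mol.
Mass of FeCl3 = 0.40484 mol × 162.20 g/mol = 65.666 g.
Actual mass collected = 65.666 g × 0.548 = 35.985 g.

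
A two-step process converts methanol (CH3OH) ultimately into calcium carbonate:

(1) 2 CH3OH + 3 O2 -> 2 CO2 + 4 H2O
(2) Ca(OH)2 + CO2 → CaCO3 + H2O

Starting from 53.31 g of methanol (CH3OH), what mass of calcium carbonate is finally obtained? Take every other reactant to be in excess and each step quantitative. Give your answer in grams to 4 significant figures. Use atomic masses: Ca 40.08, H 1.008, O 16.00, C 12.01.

M(CH3OH) = 12.01 + 4(1.008) + 16.00 = 32.042 g/mol.
M(CaCO3) = 40.08 + 12.01 + 3(16.00) = 100.09 g/mol.
n(CH3OH) = 53.310 / 32.042 = 1.6638 mol.
Step 1 gives a 2:2 ratio of CH3OH to CO2, so n(CO2) = 1.6638 mol.
In step 2 the CO2:CaCO3 ratio is 1:1, so n(CaCO3) = 1.6638 mol.
Mass of CaCO3 = 1.6638 × 100.09 = 166.53 g.

166.5 g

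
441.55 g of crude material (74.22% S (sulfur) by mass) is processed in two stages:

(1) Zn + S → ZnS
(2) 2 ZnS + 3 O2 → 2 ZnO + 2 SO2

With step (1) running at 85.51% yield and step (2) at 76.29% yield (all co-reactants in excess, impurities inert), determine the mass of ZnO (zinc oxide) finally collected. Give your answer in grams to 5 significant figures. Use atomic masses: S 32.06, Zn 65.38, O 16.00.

Pure S = 441.55 × 0.7422 = 327.718 g.
M(S) = 32.06 g/mol.
M(ZnO) = 65.38 + 16.00 = 81.38 g/mol.
n(S) = 327.718 / 32.06 = 10.2220 mol.
Step 1 (S:ZnS = 1:1): theoretical n(ZnS) = 10.2220 mol; at 85.51% yield, n(ZnS) = 8.74086 mol.
Step 2 (ZnS:ZnO = 2:2): theoretical n(ZnO) = 8.74086 mol, so theoretical mass = 8.74086 × 81.38 = 711.331 g.
At 76.29% yield, actual mass of ZnO = 711.331 × 0.7629 = 542.675 g.

542.67 g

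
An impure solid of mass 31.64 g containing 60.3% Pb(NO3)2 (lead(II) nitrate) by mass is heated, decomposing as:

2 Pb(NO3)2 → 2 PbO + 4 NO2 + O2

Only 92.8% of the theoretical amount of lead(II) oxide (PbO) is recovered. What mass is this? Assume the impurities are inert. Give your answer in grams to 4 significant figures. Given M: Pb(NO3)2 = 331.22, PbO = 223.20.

Pure Pb(NO3)2 available = 31.64 g × 0.603 = 19.079 g.
n(Pb(NO3)2) = 19.079 g / 331.22 g/mol = 0.057602 mol.
From the equation the Pb(NO3)2:PbO mole ratio is 2:2, so n(PbO) = 0.057602 × 2/2 = 0.057602 mol.
Mass of PbO = 0.057602 mol × 223.20 g/mol = 12.857 g.
Actual mass collected = 12.857 g × 0.928 = 11.931 g.

11.93 g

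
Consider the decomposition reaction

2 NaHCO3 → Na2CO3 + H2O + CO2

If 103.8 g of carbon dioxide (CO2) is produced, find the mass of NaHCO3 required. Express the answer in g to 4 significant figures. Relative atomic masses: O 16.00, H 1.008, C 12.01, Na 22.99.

396.3 g

M(CO2) = 12.01 + 2(16.00) = 44.01 g/mol.
M(NaHCO3) = 22.99 + 1.008 + 12.01 + 3(16.00) = 84.008 g/mol.
n(CO2) = 103.80 g / 44.01 g/mol = 2.3586 mol.
From the equation the CO2:NaHCO3 mole ratio is 1:2, so n(NaHCO3) = 2.3586 × 2/1 = 4.7171 mol.
Mass of NaHCO3 = 4.7171 mol × 84.008 g/mol = 396.27 g.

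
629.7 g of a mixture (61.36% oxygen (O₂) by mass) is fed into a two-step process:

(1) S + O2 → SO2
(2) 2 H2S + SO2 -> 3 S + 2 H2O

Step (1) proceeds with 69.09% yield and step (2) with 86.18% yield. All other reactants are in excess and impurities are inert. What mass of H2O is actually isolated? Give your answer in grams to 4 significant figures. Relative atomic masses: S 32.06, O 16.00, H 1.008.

259.0 g

Pure O2 = 629.7 × 0.6136 = 386.38 g.
M(O2) = 2(16.00) = 32.00 g/mol.
M(H2O) = 2(1.008) + 16.00 = 18.016 g/mol.
n(O2) = 386.38 / 32.00 = 12.074 mol.
Step 1 (O2:SO2 = 1:1): theoretical n(SO2) = 12.074 mol; at 69.09% yield, n(SO2) = 8.3423 mol.
Step 2 (SO2:H2O = 1:2): theoretical n(H2O) = 16.685 mol, so theoretical mass = 16.685 × 18.016 = 300.59 g.
At 86.18% yield, actual mass of H2O = 300.59 × 0.8618 = 259.05 g.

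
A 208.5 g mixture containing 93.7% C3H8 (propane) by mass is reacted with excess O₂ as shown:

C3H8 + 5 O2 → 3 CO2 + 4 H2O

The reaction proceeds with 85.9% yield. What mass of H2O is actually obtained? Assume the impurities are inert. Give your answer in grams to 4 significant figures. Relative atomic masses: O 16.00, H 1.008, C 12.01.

274.3 g

Pure C3H8 available = 208.5 g × 0.937 = 195.36 g.
M(C3H8) = 3(12.01) + 8(1.008) = 44.094 g/mol.
M(H2O) = 2(1.008) + 16.00 = 18.016 g/mol.
n(C3H8) = 195.36 g / 44.094 g/mol = 4.4306 mol.
From the equation the C3H8:H2O mole ratio is 1:4, so n(H2O) = 4.4306 × 4/1 = 17.723 mol.
Mass of H2O = 17.723 mol × 18.016 g/mol = 319.29 g.
Actual mass collected = 319.29 g × 0.859 = 274.27 g.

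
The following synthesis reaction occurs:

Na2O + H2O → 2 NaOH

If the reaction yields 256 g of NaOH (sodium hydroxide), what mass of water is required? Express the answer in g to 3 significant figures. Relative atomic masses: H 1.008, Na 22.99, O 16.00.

57.7 g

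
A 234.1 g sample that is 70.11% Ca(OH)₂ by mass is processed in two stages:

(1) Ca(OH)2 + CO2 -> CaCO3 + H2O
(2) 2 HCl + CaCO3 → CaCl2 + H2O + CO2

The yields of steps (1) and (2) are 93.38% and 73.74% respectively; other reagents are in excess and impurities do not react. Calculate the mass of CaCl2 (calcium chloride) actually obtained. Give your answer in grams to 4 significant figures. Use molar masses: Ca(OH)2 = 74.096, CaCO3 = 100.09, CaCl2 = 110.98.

169.3 g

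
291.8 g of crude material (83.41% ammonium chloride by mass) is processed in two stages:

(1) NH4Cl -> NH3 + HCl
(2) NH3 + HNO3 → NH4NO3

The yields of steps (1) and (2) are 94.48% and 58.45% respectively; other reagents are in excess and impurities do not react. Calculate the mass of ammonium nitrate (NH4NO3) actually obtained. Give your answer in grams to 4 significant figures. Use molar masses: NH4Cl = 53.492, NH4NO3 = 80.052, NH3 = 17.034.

201.1 g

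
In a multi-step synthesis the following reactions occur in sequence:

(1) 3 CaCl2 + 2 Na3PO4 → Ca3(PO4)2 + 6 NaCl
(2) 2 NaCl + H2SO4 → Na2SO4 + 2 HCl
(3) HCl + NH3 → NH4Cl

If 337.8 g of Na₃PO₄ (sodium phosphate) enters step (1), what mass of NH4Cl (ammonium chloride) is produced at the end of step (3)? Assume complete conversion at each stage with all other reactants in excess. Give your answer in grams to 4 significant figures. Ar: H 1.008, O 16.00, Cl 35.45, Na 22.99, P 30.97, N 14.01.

330.7 g

M(Na3PO4) = 3(22.99) + 30.97 + 4(16.00) = 163.94 g/mol.
M(NH4Cl) = 14.01 + 4(1.008) + 35.45 = 53.492 g/mol.
n(Na3PO4) = 337.8 / 163.94 = 2.0605 mol.
Reaction (1): Na3PO4→NaCl ratio 2:6 ⇒ n(NaCl) = 6.1815 mol.
Reaction (2): NaCl→HCl ratio 2:2 ⇒ n(HCl) = 6.1815 mol.
Reaction (3): HCl→NH4Cl ratio 1:1 ⇒ n(NH4Cl) = 6.1815 mol.
Mass of NH4Cl = 6.1815 × 53.492 = 330.66 g.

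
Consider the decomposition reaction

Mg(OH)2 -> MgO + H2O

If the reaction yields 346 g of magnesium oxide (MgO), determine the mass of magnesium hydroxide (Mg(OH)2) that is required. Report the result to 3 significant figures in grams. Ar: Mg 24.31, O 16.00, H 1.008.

501 g

M(MgO) = 24.31 + 16.00 = 40.31 g/mol.
M(Mg(OH)2) = 24.31 + 2(16.00) + 2(1.008) = 58.326 g/mol.
n(MgO) = 346.0 g / 40.31 g/mol = 8.583 mol.
From the equation the MgO:Mg(OH)2 mole ratio is 1:1, so n(Mg(OH)2) = 8.583 × 1/1 = 8.583 mol.
Mass of Mg(OH)2 = 8.583 mol × 58.326 g/mol = 500.6 g.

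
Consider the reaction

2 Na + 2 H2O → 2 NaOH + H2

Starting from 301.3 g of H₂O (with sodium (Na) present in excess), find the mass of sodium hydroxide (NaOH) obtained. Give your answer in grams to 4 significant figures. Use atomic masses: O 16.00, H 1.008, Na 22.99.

M(H2O) = 2(1.008) + 16.00 = 18.016 g/mol.
M(NaOH) = 22.99 + 16.00 + 1.008 = 39.998 g/mol.
n(H2O) = 301.30 g / 18.016 g/mol = 16.724 mol.
From the equation the H2O:NaOH mole ratio is 2:2, so n(NaOH) = 16.724 × 2/2 = 16.724 mol.
Mass of NaOH = 16.724 mol × 39.998 g/mol = 668.93 g.

668.9 g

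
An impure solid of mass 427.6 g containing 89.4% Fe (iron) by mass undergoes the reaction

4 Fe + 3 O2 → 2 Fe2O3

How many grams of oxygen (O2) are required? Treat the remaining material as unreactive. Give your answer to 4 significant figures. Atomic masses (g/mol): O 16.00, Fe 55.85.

164.3 g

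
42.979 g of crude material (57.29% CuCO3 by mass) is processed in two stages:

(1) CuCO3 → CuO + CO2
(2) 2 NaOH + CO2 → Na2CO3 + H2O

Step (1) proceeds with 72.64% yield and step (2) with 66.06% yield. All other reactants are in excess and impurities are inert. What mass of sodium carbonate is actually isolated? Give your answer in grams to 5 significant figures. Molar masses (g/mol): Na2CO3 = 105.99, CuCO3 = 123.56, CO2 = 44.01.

Pure CuCO3 = 42.979 × 0.5729 = 24.6227 g.
n(CuCO3) = 24.6227 / 123.56 = 0.199277 mol.
Step 1 (CuCO3:CO2 = 1:1): theoretical n(CO2) = 0.199277 mol; at 72.64% yield, n(CO2) = 0.144755 mol.
Step 2 (CO2:Na2CO3 = 1:1): theoretical n(Na2CO3) = 0.144755 mol, so theoretical mass = 0.144755 × 105.99 = 15.3426 g.
At 66.06% yield, actual mass of Na2CO3 = 15.3426 × 0.6606 = 10.1353 g.

10.135 g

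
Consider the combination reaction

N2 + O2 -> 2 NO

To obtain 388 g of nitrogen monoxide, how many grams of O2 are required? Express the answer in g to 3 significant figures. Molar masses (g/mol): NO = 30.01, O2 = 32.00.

207 g

n(NO) = 388.0 g / 30.01 g/mol = 12.93 mol.
From the equation the NO:O2 mole ratio is 2:1, so n(O2) = 12.93 × 1/2 = 6.465 mol.
Mass of O2 = 6.465 mol × 32.00 g/mol = 206.9 g.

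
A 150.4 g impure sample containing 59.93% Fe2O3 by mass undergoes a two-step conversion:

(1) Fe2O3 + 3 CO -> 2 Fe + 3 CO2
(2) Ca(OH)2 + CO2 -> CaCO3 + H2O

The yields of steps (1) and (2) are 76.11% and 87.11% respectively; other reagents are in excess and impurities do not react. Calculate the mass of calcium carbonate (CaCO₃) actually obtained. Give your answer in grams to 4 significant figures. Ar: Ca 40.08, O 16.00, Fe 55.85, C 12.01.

112.4 g

Pure Fe2O3 = 150.4 × 0.5993 = 90.135 g.
M(Fe2O3) = 2(55.85) + 3(16.00) = 159.70 g/mol.
M(CaCO3) = 40.08 + 12.01 + 3(16.00) = 100.09 g/mol.
n(Fe2O3) = 90.135 / 159.70 = 0.56440 mol.
Step 1 (Fe2O3:CO2 = 1:3): theoretical n(CO2) = 1.6932 mol; at 76.11% yield, n(CO2) = 1.2887 mol.
Step 2 (CO2:CaCO3 = 1:1): theoretical n(CaCO3) = 1.2887 mol, so theoretical mass = 1.2887 × 100.09 = 128.99 g.
At 87.11% yield, actual mass of CaCO3 = 128.99 × 0.8711 = 112.36 g.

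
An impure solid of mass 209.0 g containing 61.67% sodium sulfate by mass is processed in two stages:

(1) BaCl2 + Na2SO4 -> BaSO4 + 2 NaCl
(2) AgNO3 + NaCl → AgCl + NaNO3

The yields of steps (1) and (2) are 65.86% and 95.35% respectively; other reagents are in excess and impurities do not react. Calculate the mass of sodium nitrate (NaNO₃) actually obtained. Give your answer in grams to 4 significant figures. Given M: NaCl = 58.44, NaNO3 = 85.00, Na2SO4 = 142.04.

Pure Na2SO4 = 209.0 × 0.6167 = 128.89 g.
n(Na2SO4) = 128.89 / 142.04 = 0.90742 mol.
Step 1 (Na2SO4:NaCl = 1:2): theoretical n(NaCl) = 1.8148 mol; at 65.86% yield, n(NaCl) = 1.1953 mol.
Step 2 (NaCl:NaNO3 = 1:1): theoretical n(NaNO3) = 1.1953 mol, so theoretical mass = 1.1953 × 85.00 = 101.60 g.
At 95.35% yield, actual mass of NaNO3 = 101.60 × 0.9535 = 96.873 g.

96.87 g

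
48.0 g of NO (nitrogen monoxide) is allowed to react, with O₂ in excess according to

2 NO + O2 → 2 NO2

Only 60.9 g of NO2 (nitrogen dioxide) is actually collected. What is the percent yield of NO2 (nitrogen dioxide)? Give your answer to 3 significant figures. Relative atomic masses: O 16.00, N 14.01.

82.8 %

M(NO) = 14.01 + 16.00 = 30.01 g/mol.
M(NO2) = 14.01 + 2(16.00) = 46.01 g/mol.
n(NO) = 48.00 g / 30.01 g/mol = 1.599 mol.
From the equation the NO:NO2 mole ratio is 2:2, so n(NO2) = 1.599 × 2/2 = 1.599 mol.
Mass of NO2 = 1.599 mol × 46.01 g/mol = 73.59 g.
This is the theoretical yield. Percent yield = 60.9 g / 73.59 g × 100% = 82.75%.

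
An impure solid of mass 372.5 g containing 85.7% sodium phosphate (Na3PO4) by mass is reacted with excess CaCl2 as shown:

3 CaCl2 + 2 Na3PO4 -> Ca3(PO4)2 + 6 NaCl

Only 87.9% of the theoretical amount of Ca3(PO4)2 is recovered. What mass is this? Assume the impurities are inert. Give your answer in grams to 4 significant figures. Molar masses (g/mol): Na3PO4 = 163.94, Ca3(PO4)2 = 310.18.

265.5 g

Pure Na3PO4 available = 372.5 g × 0.857 = 319.23 g.
n(Na3PO4) = 319.23 g / 163.94 g/mol = 1.9473 mol.
From the equation the Na3PO4:Ca3(PO4)2 mole ratio is 2:1, so n(Ca3(PO4)2) = 1.9473 × 1/2 = 0.97363 mol.
Mass of Ca3(PO4)2 = 0.97363 mol × 310.18 g/mol = 302.00 g.
Actual mass collected = 302.00 g × 0.879 = 265.46 g.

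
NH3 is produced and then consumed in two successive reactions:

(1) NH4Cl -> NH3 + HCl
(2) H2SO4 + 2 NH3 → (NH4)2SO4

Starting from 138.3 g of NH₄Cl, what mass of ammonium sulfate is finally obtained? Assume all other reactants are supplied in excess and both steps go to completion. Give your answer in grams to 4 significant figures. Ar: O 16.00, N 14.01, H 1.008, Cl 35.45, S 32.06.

170.8 g

M(NH4Cl) = 14.01 + 4(1.008) + 35.45 = 53.492 g/mol.
M((NH4)2SO4) = 2(14.01) + 8(1.008) + 32.06 + 4(16.00) = 132.144 g/mol.
n(NH4Cl) = 138.30 / 53.492 = 2.5854 mol.
Step 1 gives a 1:1 ratio of NH4Cl to NH3, so n(NH3) = 2.5854 mol.
In step 2 the NH3:(NH4)2SO4 ratio is 2:1, so n((NH4)2SO4) = 1.2927 mol.
Mass of (NH4)2SO4 = 1.2927 × 132.144 = 170.82 g.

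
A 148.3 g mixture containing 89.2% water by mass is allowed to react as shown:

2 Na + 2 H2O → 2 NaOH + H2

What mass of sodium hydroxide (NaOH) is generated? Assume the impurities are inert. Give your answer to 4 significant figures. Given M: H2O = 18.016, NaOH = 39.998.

293.7 g

Mass of pure H2O = 148.3 g × 0.892 = 132.28 g.
n(H2O) = 132.28 g / 18.016 g/mol = 7.3426 mol.
From the equation the H2O:NaOH mole ratio is 2:2, so n(NaOH) = 7.3426 × 2/2 = 7.3426 mol.
Mass of NaOH = 7.3426 mol × 39.998 g/mol = 293.69 g.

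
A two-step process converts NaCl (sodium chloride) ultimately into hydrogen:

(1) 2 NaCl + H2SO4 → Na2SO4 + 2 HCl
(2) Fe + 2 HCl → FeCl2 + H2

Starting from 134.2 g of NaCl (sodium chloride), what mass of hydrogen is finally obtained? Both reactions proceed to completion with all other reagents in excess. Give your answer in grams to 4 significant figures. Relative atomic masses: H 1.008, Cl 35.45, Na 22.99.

M(NaCl) = 22.99 + 35.45 = 58.44 g/mol.
M(H2) = 2(1.008) = 2.016 g/mol.
n(NaCl) = 134.20 / 58.44 = 2.2964 mol.
Step 1 gives a 2:2 ratio of NaCl to HCl, so n(HCl) = 2.2964 mol.
In step 2 the HCl:H2 ratio is 2:1, so n(H2) = 1.1482 mol.
Mass of H2 = 1.1482 × 2.016 = 2.3147 g.

2.315 g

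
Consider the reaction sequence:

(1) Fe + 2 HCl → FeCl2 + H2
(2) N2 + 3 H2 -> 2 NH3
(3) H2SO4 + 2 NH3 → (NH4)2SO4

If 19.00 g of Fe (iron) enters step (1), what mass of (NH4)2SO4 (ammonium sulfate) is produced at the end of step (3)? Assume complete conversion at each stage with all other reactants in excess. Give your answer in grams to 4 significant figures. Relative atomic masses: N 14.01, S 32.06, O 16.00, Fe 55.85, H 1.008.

M(Fe) = 55.85 g/mol.
M((NH4)2SO4) = 2(14.01) + 8(1.008) + 32.06 + 4(16.00) = 132.144 g/mol.
n(Fe) = 19.00 / 55.85 = 0.34020 mol.
Reaction (1): Fe→H2 ratio 1:1 ⇒ n(H2) = 0.34020 mol.
Reaction (2): H2→NH3 ratio 3:2 ⇒ n(NH3) = 0.22680 mol.
Reaction (3): NH3→(NH4)2SO4 ratio 2:1 ⇒ n((NH4)2SO4) = 0.11340 mol.
Mass of (NH4)2SO4 = 0.11340 × 132.144 = 14.985 g.

14.98 g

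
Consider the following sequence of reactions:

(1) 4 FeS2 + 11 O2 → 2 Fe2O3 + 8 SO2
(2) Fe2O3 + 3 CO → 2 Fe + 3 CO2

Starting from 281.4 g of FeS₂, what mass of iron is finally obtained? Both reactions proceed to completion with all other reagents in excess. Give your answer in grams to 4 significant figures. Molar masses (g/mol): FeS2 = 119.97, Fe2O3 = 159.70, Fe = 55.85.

131.0 g

n(FeS2) = 281.40 / 119.97 = 2.3456 mol.
Step 1 gives a 4:2 ratio of FeS2 to Fe2O3, so n(Fe2O3) = 1.1728 mol.
In step 2 the Fe2O3:Fe ratio is 1:2, so n(Fe) = 2.3456 mol.
Mass of Fe = 2.3456 × 55.85 = 131.00 g.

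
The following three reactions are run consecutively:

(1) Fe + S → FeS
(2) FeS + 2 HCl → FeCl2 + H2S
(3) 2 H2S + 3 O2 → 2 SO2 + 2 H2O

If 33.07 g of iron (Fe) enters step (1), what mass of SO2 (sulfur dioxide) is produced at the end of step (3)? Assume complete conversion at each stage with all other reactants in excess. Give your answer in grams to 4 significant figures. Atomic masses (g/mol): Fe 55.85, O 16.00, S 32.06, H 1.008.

M(Fe) = 55.85 g/mol.
M(SO2) = 32.06 + 2(16.00) = 64.06 g/mol.
n(Fe) = 33.07 / 55.85 = 0.59212 mol.
Reaction (1): Fe→FeS ratio 1:1 ⇒ n(FeS) = 0.59212 mol.
Reaction (2): FeS→H2S ratio 1:1 ⇒ n(H2S) = 0.59212 mol.
Reaction (3): H2S→SO2 ratio 2:2 ⇒ n(SO2) = 0.59212 mol.
Mass of SO2 = 0.59212 × 64.06 = 37.931 g.

37.93 g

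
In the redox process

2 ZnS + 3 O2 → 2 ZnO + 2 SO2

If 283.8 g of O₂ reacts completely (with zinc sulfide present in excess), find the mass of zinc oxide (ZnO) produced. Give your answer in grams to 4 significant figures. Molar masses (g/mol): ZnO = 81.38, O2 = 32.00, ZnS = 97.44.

481.2 g

n(O2) = 283.80 g / 32.00 g/mol = 8.8688 mol.
From the equation the O2:ZnO mole ratio is 3:2, so n(ZnO) = 8.8688 × 2/3 = 5.9125 mol.
Mass of ZnO = 5.9125 mol × 81.38 g/mol = 481.16 g.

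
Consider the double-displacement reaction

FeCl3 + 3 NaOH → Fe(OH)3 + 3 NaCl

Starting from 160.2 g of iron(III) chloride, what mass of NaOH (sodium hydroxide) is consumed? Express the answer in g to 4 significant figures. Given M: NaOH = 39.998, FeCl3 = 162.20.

118.5 g

n(FeCl3) = 160.20 g / 162.20 g/mol = 0.98767 mol.
From the equation the FeCl3:NaOH mole ratio is 1:3, so n(NaOH) = 0.98767 × 3/1 = 2.9630 mol.
Mass of NaOH = 2.9630 mol × 39.998 g/mol = 118.51 g.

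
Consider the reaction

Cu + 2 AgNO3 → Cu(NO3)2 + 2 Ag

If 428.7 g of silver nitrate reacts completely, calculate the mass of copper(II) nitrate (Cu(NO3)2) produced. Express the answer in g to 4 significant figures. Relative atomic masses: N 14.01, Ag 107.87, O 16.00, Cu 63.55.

M(AgNO3) = 107.87 + 14.01 + 3(16.00) = 169.88 g/mol.
M(Cu(NO3)2) = 63.55 + 2(14.01) + 6(16.00) = 187.57 g/mol.
n(AgNO3) = 428.70 g / 169.88 g/mol = 2.5235 mol.
From the equation the AgNO3:Cu(NO3)2 mole ratio is 2:1, so n(Cu(NO3)2) = 2.5235 × 1/2 = 1.2618 mol.
Mass of Cu(NO3)2 = 1.2618 mol × 187.57 g/mol = 236.67 g.

236.7 g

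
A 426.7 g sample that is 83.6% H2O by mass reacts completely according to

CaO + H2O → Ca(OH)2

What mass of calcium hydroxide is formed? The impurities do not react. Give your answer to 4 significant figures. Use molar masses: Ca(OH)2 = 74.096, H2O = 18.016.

Mass of pure H2O = 426.7 g × 0.836 = 356.72 g.
n(H2O) = 356.72 g / 18.016 g/mol = 19.800 mol.
From the equation the H2O:Ca(OH)2 mole ratio is 1:1, so n(Ca(OH)2) = 19.800 × 1/1 = 19.800 mol.
Mass of Ca(OH)2 = 19.800 mol × 74.096 g/mol = 1467.1 g.

1467 g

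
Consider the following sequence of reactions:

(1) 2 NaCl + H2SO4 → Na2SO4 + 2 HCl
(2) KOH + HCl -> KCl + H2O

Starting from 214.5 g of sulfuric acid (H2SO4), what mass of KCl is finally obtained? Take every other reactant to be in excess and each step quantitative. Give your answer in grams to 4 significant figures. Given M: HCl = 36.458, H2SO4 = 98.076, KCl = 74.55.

326.1 g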